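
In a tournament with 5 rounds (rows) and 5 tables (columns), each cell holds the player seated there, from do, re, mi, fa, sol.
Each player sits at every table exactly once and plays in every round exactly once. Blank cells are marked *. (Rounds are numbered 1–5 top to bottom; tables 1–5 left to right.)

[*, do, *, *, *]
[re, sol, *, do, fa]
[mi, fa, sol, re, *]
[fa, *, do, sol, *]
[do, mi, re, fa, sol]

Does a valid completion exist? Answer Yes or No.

Yes

No round or table among the givens repeats a symbol, and propagating forced cells runs into no contradiction.
One valid completion exists (for instance, sol do fa mi re / re sol mi do fa / mi fa sol re do / fa re do sol mi / do mi re fa sol).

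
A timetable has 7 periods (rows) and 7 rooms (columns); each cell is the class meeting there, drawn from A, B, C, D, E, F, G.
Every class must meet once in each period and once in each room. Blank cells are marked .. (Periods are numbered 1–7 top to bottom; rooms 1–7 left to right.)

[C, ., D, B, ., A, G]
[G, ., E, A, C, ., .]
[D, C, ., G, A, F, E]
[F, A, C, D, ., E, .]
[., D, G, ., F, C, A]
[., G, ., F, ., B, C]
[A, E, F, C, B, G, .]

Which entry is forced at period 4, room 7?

B

Period 4 already has {A, C, D, E, F} and room 7 already has {A, C, E, G}, so period 4, room 7 must be B.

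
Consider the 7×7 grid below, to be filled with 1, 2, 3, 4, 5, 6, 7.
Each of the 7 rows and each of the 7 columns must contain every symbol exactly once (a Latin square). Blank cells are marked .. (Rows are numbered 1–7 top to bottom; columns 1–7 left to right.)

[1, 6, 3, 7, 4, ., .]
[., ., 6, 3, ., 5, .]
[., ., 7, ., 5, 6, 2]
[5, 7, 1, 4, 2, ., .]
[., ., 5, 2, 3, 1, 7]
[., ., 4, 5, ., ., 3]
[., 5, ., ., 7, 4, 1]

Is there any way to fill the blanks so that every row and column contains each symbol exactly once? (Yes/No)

No row or column among the givens repeats a symbol, and propagating forced cells runs into no contradiction.
One valid completion exists (for instance, 1 6 3 7 4 2 5 / 7 2 6 3 1 5 4 / 4 3 7 1 5 6 2 / 5 7 1 4 2 3 6 / 6 4 5 2 3 1 7 / 2 1 4 5 6 7 3 / 3 5 2 6 7 4 1).

Yes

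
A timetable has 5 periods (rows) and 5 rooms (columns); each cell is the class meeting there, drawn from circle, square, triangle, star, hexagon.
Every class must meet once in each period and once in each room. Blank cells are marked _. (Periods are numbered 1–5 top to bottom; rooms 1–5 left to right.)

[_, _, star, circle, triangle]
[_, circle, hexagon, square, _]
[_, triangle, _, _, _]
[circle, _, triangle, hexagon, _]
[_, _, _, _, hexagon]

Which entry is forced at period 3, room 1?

hexagon

Period 2, room 5: period 2 has {circle, square, hexagon} and room 5 has {triangle, hexagon}, leaving only star.
Period 2, room 1: period 2 has {circle, square, star, hexagon} and room 1 has {circle}, leaving only triangle.
Period 3, room 4: period 3 has {triangle} and room 4 has {circle, square, hexagon}, leaving only star.
Period 4, room 5: period 4 has {circle, triangle, hexagon} and room 5 has {triangle, star, hexagon}, leaving only square.
Period 3, room 5: period 3 has {triangle, star} and room 5 has {square, triangle, star, hexagon}, leaving only circle.
Period 3, room 3: period 3 has {circle, triangle, star} and room 3 has {triangle, star, hexagon}, leaving only square.
Period 3 already has {circle, square, triangle, star} and room 1 already has {circle, triangle}, so period 3, room 1 must be hexagon.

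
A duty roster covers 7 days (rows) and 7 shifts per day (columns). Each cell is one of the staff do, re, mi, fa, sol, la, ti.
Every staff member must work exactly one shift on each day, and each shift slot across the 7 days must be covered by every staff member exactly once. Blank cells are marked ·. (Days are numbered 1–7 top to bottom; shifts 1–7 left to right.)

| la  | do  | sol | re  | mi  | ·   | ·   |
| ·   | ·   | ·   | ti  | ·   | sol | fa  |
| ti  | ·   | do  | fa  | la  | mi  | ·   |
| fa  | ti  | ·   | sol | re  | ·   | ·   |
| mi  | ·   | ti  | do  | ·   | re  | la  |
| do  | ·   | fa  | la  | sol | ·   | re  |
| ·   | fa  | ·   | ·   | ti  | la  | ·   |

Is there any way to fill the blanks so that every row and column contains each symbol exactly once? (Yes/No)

Yes

No day or shift among the givens repeats a symbol, and propagating forced cells runs into no contradiction.
One valid completion exists (for instance, la do sol re mi fa ti / re la mi ti do sol fa / ti re do fa la mi sol / fa ti la sol re do mi / mi sol ti do fa re la / do mi fa la sol ti re / sol fa re mi ti la do).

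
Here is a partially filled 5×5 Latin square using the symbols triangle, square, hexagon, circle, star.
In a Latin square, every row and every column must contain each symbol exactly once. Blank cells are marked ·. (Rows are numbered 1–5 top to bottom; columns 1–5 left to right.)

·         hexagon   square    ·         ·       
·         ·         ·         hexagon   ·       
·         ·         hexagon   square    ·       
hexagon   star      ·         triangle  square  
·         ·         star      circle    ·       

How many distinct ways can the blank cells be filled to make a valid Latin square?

Row 1, column 1: eliminating its row and column leaves {triangle, circle, star}.
Row 1, column 4: eliminating its row and column leaves {star}.
Row 1, column 5: eliminating its row and column leaves {triangle, circle, star}.
Row 2, column 1: eliminating its row and column leaves {triangle, square, circle, star}.
Row 2, column 2: eliminating its row and column leaves {triangle, square, circle}.
Row 2, column 3: eliminating its row and column leaves {triangle, circle}.
Row 2, column 5: eliminating its row and column leaves {triangle, circle, star}.
Row 3, column 1: eliminating its row and column leaves {triangle, circle, star}.
Row 3, column 2: eliminating its row and column leaves {triangle, circle}.
Row 3, column 5: eliminating its row and column leaves {triangle, circle, star}.
Row 4, column 3: eliminating its row and column leaves {circle}.
Row 5, column 1: eliminating its row and column leaves {triangle, square}.
Row 5, column 2: eliminating its row and column leaves {triangle, square}.
Row 5, column 5: eliminating its row and column leaves {triangle, hexagon}.
Enumerating the assignments across these blanks that avoid any row or column repeat gives 3 completions.

3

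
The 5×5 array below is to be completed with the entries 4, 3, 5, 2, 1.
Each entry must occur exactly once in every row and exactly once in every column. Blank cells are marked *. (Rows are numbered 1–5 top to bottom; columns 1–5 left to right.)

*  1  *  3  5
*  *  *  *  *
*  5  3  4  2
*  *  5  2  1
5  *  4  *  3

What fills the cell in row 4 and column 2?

Row 1, column 3: row 1 has {3, 5, 1} and column 3 has {4, 3, 5}, leaving only 2.
Row 1, column 1: row 1 has {3, 5, 2, 1} and column 1 has {5}, leaving only 4.
Row 2, column 3: row 2 has {} and column 3 has {4, 3, 5, 2}, leaving only 1.
Row 2, column 4: row 2 has {1} and column 4 has {4, 3, 2}, leaving only 5.
Row 2, column 5: row 2 has {5, 1} and column 5 has {3, 5, 2, 1}, leaving only 4.
Row 3, column 1: row 3 has {4, 3, 5, 2} and column 1 has {4, 5}, leaving only 1.
Row 4, column 1: row 4 has {5, 2, 1} and column 1 has {4, 5, 1}, leaving only 3.
Row 4 already has {3, 5, 2, 1} and column 2 already has {5, 1}, so row 4, column 2 must be 4.

4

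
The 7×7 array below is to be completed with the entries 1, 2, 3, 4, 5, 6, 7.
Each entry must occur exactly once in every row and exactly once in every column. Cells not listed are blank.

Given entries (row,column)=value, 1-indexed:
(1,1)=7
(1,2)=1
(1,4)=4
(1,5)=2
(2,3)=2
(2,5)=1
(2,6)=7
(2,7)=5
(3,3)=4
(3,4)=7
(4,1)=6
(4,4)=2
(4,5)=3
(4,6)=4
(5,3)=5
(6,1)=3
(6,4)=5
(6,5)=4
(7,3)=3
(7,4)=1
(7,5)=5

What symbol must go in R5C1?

Row 1, column 3: row 1 has {1, 2, 4, 7} and column 3 has {2, 3, 4, 5}, leaving only 6.
Row 1, column 7: row 1 has {1, 2, 4, 6, 7} and column 7 has {5}, leaving only 3.
Row 1, column 6: row 1 has {1, 2, 3, 4, 6, 7} and column 6 has {4, 7}, leaving only 5.
Row 2, column 1: row 2 has {1, 2, 5, 7} and column 1 has {3, 6, 7}, leaving only 4.
Row 3, column 5: row 3 has {4, 7} and column 5 has {1, 2, 3, 4, 5}, leaving only 6.
Row 5, column 5: row 5 has {5} and column 5 has {1, 2, 3, 4, 5, 6}, leaving only 7.
Row 7, column 1: row 7 has {1, 3, 5} and column 1 has {3, 4, 6, 7}, leaving only 2.
Row 5 already has {5, 7} and column 1 already has {2, 3, 4, 6, 7}, so row 5, column 1 must be 1.

1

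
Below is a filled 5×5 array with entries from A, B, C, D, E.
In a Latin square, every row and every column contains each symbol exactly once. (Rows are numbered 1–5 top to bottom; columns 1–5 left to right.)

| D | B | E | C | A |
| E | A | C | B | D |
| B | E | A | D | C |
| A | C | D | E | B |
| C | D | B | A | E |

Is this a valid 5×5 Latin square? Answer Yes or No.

Each row is a permutation of the 5 symbols, and so is each column.

Yes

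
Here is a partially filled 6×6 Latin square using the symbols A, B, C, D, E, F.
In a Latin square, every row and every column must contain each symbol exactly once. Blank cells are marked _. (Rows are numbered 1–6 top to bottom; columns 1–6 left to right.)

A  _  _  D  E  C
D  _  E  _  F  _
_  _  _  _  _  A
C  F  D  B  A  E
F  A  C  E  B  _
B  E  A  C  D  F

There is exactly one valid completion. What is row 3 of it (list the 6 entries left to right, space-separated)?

E D B F C A

Row 3, column 1: row 3 has {A} and column 1 has {A, B, C, D, F}, leaving only E.
Row 3, column 4: row 3 has {A, E} and column 4 has {B, C, D, E}, leaving only F.
Row 3, column 3: row 3 has {A, E, F} and column 3 has {A, C, D, E}, leaving only B.
Row 3, column 5: row 3 has {A, B, E, F} and column 5 has {A, B, D, E, F}, leaving only C.
Row 3, column 2: row 3 has {A, B, C, E, F} and column 2 has {A, E, F}, leaving only D.
So row 3 reads: E D B F C A.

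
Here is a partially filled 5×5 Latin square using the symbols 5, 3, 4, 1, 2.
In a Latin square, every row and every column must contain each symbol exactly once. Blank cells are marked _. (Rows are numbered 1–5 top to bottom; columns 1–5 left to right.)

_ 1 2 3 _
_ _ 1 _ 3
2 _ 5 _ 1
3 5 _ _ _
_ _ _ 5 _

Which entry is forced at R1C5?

5

Row 3, column 4: row 3 has {5, 1, 2} and column 4 has {5, 3}, leaving only 4.
Row 2, column 4: row 2 has {3, 1} and column 4 has {5, 3, 4}, leaving only 2.
Row 2, column 2: row 2 has {3, 1, 2} and column 2 has {5, 1}, leaving only 4.
Row 2, column 1: row 2 has {3, 4, 1, 2} and column 1 has {3, 2}, leaving only 5.
Row 1, column 1: row 1 has {3, 1, 2} and column 1 has {5, 3, 2}, leaving only 4.
Row 1 already has {3, 4, 1, 2} and column 5 already has {3, 1}, so row 1, column 5 must be 5.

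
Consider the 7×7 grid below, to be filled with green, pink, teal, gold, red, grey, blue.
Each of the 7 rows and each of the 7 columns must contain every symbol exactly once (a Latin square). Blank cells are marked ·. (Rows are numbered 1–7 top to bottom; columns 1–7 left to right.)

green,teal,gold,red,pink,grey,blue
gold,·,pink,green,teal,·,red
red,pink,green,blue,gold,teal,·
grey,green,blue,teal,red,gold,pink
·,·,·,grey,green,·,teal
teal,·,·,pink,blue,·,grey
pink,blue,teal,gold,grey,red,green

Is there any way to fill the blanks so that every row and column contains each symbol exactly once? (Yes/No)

No

Row 3, column 7: row 3 together with column 7 already contain {green, pink, teal, gold, red, grey, blue} — every symbol — so nothing can go there. The grid has no valid completion.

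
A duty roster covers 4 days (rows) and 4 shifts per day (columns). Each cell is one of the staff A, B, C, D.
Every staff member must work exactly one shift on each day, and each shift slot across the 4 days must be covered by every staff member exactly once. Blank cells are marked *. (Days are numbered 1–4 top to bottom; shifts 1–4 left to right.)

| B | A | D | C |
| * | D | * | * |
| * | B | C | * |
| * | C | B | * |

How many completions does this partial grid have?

Day 2, shift 1: eliminating its day and shift leaves {A, C}.
Day 2, shift 3: eliminating its day and shift leaves {A}.
Day 2, shift 4: eliminating its day and shift leaves {A, B}.
Day 3, shift 1: eliminating its day and shift leaves {A, D}.
Day 3, shift 4: eliminating its day and shift leaves {A, D}.
Day 4, shift 1: eliminating its day and shift leaves {A, D}.
Day 4, shift 4: eliminating its day and shift leaves {A, D}.
Enumerating the assignments across these blanks that avoid any day or shift repeat gives 2 completions.

2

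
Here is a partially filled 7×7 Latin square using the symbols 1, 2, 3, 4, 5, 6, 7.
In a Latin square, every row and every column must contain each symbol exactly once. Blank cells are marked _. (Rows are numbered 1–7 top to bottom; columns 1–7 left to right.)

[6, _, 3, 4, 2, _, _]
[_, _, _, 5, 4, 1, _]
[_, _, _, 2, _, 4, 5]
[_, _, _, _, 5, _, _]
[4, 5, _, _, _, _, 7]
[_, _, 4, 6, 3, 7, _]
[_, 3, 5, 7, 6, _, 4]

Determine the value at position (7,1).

1

Row 1, column 6: row 1 has {2, 3, 4, 6} and column 6 has {1, 4, 7}, leaving only 5.
Row 1, column 7: row 1 has {2, 3, 4, 5, 6} and column 7 has {4, 5, 7}, leaving only 1.
Row 1, column 2: row 1 has {1, 2, 3, 4, 5, 6} and column 2 has {3, 5}, leaving only 7.
Row 5, column 5: row 5 has {4, 5, 7} and column 5 has {2, 3, 4, 5, 6}, leaving only 1.
Row 3, column 5: row 3 has {2, 4, 5} and column 5 has {1, 2, 3, 4, 5, 6}, leaving only 7.
Row 5, column 4: row 5 has {1, 4, 5, 7} and column 4 has {2, 4, 5, 6, 7}, leaving only 3.
Row 4, column 4: row 4 has {5} and column 4 has {2, 3, 4, 5, 6, 7}, leaving only 1.
Row 6, column 7: row 6 has {3, 4, 6, 7} and column 7 has {1, 4, 5, 7}, leaving only 2.
Row 6, column 2: row 6 has {2, 3, 4, 6, 7} and column 2 has {3, 5, 7}, leaving only 1.
Row 3, column 2: row 3 has {2, 4, 5, 7} and column 2 has {1, 3, 5, 7}, leaving only 6.
Row 2, column 2: row 2 has {1, 4, 5} and column 2 has {1, 3, 5, 6, 7}, leaving only 2.
Row 3, column 3: row 3 has {2, 4, 5, 6, 7} and column 3 has {3, 4, 5}, leaving only 1.
Row 3, column 1: row 3 has {1, 2, 4, 5, 6, 7} and column 1 has {4, 6}, leaving only 3.
Row 2, column 1: row 2 has {1, 2, 4, 5} and column 1 has {3, 4, 6}, leaving only 7.
Row 2, column 3: row 2 has {1, 2, 4, 5, 7} and column 3 has {1, 3, 4, 5}, leaving only 6.
Row 2, column 7: row 2 has {1, 2, 4, 5, 6, 7} and column 7 has {1, 2, 4, 5, 7}, leaving only 3.
Row 4, column 1: row 4 has {1, 5} and column 1 has {3, 4, 6, 7}, leaving only 2.
Row 7 already has {3, 4, 5, 6, 7} and column 1 already has {2, 3, 4, 6, 7}, so row 7, column 1 must be 1.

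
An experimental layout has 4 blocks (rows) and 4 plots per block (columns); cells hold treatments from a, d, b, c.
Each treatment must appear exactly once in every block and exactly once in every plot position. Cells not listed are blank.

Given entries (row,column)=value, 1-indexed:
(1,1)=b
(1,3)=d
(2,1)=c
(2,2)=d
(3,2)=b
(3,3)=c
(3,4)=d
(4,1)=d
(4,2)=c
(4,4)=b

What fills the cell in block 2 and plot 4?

Block 2 already has {d, c} and plot 4 already has {d, b}, so block 2, plot 4 must be a.

a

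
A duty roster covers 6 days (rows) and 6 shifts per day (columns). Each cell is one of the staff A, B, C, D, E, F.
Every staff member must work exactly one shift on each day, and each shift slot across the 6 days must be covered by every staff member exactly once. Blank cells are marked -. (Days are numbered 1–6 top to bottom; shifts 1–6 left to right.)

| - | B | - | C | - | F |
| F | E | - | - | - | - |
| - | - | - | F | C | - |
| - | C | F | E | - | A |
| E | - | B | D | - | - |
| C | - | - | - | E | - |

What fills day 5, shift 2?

A

Day 5, shift 6: day 5 has {B, D, E} and shift 6 has {A, F}, leaving only C.
Day 5, shift 2 is narrowed to {A, F}.
If it were F, then day 4, shift 5 would be left with no valid symbol.
So day 5, shift 2 must be A.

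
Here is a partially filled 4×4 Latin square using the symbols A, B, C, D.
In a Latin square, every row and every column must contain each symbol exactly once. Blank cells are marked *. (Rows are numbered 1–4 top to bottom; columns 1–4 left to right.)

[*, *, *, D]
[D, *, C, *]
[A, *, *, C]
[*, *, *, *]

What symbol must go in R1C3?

A

Row 1, column 3 is narrowed to {A, B}.
If it were B, then row 3, column 3 would be left with no valid symbol.
So row 1, column 3 must be A.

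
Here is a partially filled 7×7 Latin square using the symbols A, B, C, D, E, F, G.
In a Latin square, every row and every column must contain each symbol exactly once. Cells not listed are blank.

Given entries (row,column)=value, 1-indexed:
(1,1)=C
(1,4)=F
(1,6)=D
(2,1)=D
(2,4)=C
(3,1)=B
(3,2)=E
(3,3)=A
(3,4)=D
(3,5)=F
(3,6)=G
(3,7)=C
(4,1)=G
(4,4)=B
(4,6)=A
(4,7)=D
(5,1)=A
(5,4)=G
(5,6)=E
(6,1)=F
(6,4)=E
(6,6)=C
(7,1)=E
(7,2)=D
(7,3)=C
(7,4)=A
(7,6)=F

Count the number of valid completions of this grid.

22

Row 1, column 2: eliminating its row and column leaves {A, B, G}.
Row 1, column 3: eliminating its row and column leaves {B, E, G}.
Row 1, column 5: eliminating its row and column leaves {A, B, E, G}.
Row 1, column 7: eliminating its row and column leaves {A, B, E, G}.
Row 2, column 2: eliminating its row and column leaves {A, B, F, G}.
Row 2, column 3: eliminating its row and column leaves {B, E, F, G}.
Row 2, column 5: eliminating its row and column leaves {A, B, E, G}.
Row 2, column 6: eliminating its row and column leaves {B}.
Row 2, column 7: eliminating its row and column leaves {A, B, E, F, G}.
Row 4, column 2: eliminating its row and column leaves {C, F}.
Row 4, column 3: eliminating its row and column leaves {E, F}.
Row 4, column 5: eliminating its row and column leaves {C, E}.
Row 5, column 2: eliminating its row and column leaves {B, C, F}.
Row 5, column 3: eliminating its row and column leaves {B, D, F}.
Row 5, column 5: eliminating its row and column leaves {B, C, D}.
Row 5, column 7: eliminating its row and column leaves {B, F}.
Row 6, column 2: eliminating its row and column leaves {A, B, G}.
Row 6, column 3: eliminating its row and column leaves {B, D, G}.
Row 6, column 5: eliminating its row and column leaves {A, B, D, G}.
Row 6, column 7: eliminating its row and column leaves {A, B, G}.
Row 7, column 5: eliminating its row and column leaves {B, G}.
Row 7, column 7: eliminating its row and column leaves {B, G}.
Enumerating the assignments across these blanks that avoid any row or column repeat gives 22 completions.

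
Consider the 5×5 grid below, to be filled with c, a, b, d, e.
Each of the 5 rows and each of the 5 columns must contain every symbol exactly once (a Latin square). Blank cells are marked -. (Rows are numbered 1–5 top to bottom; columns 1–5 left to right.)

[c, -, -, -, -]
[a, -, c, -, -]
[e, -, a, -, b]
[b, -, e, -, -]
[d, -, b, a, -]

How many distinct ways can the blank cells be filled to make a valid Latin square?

Row 1, column 2: eliminating its row and column leaves {a, b, d, e}.
Row 1, column 3: eliminating its row and column leaves {d}.
Row 1, column 4: eliminating its row and column leaves {b, d, e}.
Row 1, column 5: eliminating its row and column leaves {a, d, e}.
Row 2, column 2: eliminating its row and column leaves {b, d, e}.
Row 2, column 4: eliminating its row and column leaves {b, d, e}.
Row 2, column 5: eliminating its row and column leaves {d, e}.
Row 3, column 2: eliminating its row and column leaves {c, d}.
Row 3, column 4: eliminating its row and column leaves {c, d}.
Row 4, column 2: eliminating its row and column leaves {c, a, d}.
Row 4, column 4: eliminating its row and column leaves {c, d}.
Row 4, column 5: eliminating its row and column leaves {c, a, d}.
Row 5, column 2: eliminating its row and column leaves {c, e}.
Row 5, column 5: eliminating its row and column leaves {c, e}.
Enumerating the assignments across these blanks that avoid any row or column repeat gives 5 completions.

5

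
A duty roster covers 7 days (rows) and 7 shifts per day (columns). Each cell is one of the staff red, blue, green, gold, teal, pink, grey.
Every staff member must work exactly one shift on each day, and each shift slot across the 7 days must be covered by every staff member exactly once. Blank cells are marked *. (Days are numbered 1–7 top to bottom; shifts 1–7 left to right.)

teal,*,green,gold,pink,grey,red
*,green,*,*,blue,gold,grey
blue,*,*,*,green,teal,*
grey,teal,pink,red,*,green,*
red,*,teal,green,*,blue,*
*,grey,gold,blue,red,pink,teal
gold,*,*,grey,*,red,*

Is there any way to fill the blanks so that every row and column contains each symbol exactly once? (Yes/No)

No day or shift among the givens repeats a symbol, and propagating forced cells runs into no contradiction.
One valid completion exists (for instance, teal blue green gold pink grey red / pink green red teal blue gold grey / blue red grey pink green teal gold / grey teal pink red gold green blue / red gold teal green grey blue pink / green grey gold blue red pink teal / gold pink blue grey teal red green).

Yes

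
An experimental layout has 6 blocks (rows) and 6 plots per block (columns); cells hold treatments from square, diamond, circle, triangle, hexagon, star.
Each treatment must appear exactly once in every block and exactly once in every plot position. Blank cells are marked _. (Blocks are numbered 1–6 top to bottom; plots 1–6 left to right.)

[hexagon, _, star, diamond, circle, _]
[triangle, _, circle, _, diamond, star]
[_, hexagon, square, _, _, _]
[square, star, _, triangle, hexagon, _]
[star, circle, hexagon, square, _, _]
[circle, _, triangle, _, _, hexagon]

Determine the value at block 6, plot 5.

square

Block 2, plot 2: block 2 has {diamond, circle, triangle, star} and plot 2 has {circle, hexagon, star}, leaving only square.
Block 1, plot 2: block 1 has {diamond, circle, hexagon, star} and plot 2 has {square, circle, hexagon, star}, leaving only triangle.
Block 1, plot 6: block 1 has {diamond, circle, triangle, hexagon, star} and plot 6 has {hexagon, star}, leaving only square.
Block 2, plot 4: block 2 has {square, diamond, circle, triangle, star} and plot 4 has {square, diamond, triangle}, leaving only hexagon.
Block 3, plot 1: block 3 has {square, hexagon} and plot 1 has {square, circle, triangle, hexagon, star}, leaving only diamond.
Block 4, plot 3: block 4 has {square, triangle, hexagon, star} and plot 3 has {square, circle, triangle, hexagon, star}, leaving only diamond.
Block 4, plot 6: block 4 has {square, diamond, triangle, hexagon, star} and plot 6 has {square, hexagon, star}, leaving only circle.
Block 3, plot 6: block 3 has {square, diamond, hexagon} and plot 6 has {square, circle, hexagon, star}, leaving only triangle.
Block 3, plot 5: block 3 has {square, diamond, triangle, hexagon} and plot 5 has {diamond, circle, hexagon}, leaving only star.
Block 6 already has {circle, triangle, hexagon} and plot 5 already has {diamond, circle, hexagon, star}, so block 6, plot 5 must be square.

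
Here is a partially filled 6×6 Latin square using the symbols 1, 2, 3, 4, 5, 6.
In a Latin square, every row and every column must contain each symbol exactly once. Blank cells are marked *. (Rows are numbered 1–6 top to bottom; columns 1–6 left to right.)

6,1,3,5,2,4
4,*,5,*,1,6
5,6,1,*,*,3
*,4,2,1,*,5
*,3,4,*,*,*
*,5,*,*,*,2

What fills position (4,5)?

6

Row 2, column 2: row 2 has {1, 4, 5, 6} and column 2 has {1, 3, 4, 5, 6}, leaving only 2.
Row 2, column 4: row 2 has {1, 2, 4, 5, 6} and column 4 has {1, 5}, leaving only 3.
Row 3, column 5: row 3 has {1, 3, 5, 6} and column 5 has {1, 2}, leaving only 4.
Row 3, column 4: row 3 has {1, 3, 4, 5, 6} and column 4 has {1, 3, 5}, leaving only 2.
Row 4, column 1: row 4 has {1, 2, 4, 5} and column 1 has {4, 5, 6}, leaving only 3.
Row 4 already has {1, 2, 3, 4, 5} and column 5 already has {1, 2, 4}, so row 4, column 5 must be 6.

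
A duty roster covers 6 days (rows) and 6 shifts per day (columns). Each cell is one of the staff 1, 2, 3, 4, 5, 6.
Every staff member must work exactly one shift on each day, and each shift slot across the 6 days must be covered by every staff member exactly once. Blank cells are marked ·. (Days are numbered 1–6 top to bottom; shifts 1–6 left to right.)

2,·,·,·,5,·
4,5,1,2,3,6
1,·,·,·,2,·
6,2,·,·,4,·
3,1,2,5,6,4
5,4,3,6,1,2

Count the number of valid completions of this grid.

Day 1, shift 2: eliminating its day and shift leaves {3, 6}.
Day 1, shift 3: eliminating its day and shift leaves {4, 6}.
Day 1, shift 4: eliminating its day and shift leaves {1, 3, 4}.
Day 1, shift 6: eliminating its day and shift leaves {1, 3}.
Day 3, shift 2: eliminating its day and shift leaves {3, 6}.
Day 3, shift 3: eliminating its day and shift leaves {4, 5, 6}.
Day 3, shift 4: eliminating its day and shift leaves {3, 4}.
Day 3, shift 6: eliminating its day and shift leaves {3, 5}.
Day 4, shift 3: eliminating its day and shift leaves {5}.
Day 4, shift 4: eliminating its day and shift leaves {1, 3}.
Day 4, shift 6: eliminating its day and shift leaves {1, 3, 5}.
Enumerating the assignments across these blanks that avoid any day or shift repeat gives 3 completions.

3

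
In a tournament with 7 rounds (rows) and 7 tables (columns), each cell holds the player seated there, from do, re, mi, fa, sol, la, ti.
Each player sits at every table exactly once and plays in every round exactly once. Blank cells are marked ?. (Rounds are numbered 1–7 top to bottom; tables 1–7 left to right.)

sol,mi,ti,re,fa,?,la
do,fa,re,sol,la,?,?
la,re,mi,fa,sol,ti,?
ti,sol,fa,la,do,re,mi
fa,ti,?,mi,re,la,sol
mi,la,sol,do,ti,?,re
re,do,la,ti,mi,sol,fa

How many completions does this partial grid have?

1

Round 1, table 6: eliminating its round and table leaves {do}.
Round 2, table 6: eliminating its round and table leaves {mi}.
Round 2, table 7: eliminating its round and table leaves {ti}.
Round 3, table 7: eliminating its round and table leaves {do}.
Round 5, table 3: eliminating its round and table leaves {do}.
Round 6, table 6: eliminating its round and table leaves {fa}.
Only one assignment across all blanks avoids any round or table repeat, giving 1 completion.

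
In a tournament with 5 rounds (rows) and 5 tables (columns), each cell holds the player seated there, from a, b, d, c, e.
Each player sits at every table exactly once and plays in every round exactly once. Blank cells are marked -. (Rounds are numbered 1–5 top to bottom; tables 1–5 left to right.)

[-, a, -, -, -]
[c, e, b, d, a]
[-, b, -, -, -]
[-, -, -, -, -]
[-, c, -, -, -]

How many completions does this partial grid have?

56

Round 1, table 1: eliminating its round and table leaves {b, d, e}.
Round 1, table 3: eliminating its round and table leaves {d, c, e}.
Round 1, table 4: eliminating its round and table leaves {b, c, e}.
Round 1, table 5: eliminating its round and table leaves {b, d, c, e}.
Round 3, table 1: eliminating its round and table leaves {a, d, e}.
Round 3, table 3: eliminating its round and table leaves {a, d, c, e}.
Round 3, table 4: eliminating its round and table leaves {a, c, e}.
Round 3, table 5: eliminating its round and table leaves {d, c, e}.
Round 4, table 1: eliminating its round and table leaves {a, b, d, e}.
Round 4, table 2: eliminating its round and table leaves {d}.
Round 4, table 3: eliminating its round and table leaves {a, d, c, e}.
Round 4, table 4: eliminating its round and table leaves {a, b, c, e}.
Round 4, table 5: eliminating its round and table leaves {b, d, c, e}.
Round 5, table 1: eliminating its round and table leaves {a, b, d, e}.
Round 5, table 3: eliminating its round and table leaves {a, d, e}.
Round 5, table 4: eliminating its round and table leaves {a, b, e}.
Round 5, table 5: eliminating its round and table leaves {b, d, e}.
Enumerating the assignments across these blanks that avoid any round or table repeat gives 56 completions.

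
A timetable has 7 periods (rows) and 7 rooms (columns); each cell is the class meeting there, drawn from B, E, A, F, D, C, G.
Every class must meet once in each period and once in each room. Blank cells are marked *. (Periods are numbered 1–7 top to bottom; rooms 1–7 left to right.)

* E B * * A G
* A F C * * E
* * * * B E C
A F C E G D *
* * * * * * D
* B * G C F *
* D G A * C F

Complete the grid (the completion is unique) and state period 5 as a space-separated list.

F C E B A G D

Period 2, room 5: period 2 has {E, A, F, C} and room 5 has {B, C, G}, leaving only D.
Period 1, room 5: period 1 has {B, E, A, G} and room 5 has {B, D, C, G}, leaving only F.
Period 1, room 4: period 1 has {B, E, A, F, G} and room 4 has {E, A, C, G}, leaving only D.
Period 1, room 1: period 1 has {B, E, A, F, D, G} and room 1 has {A}, leaving only C.
Period 3, room 2: period 3 has {B, E, C} and room 2 has {B, E, A, F, D}, leaving only G.
Period 5, room 2: period 5 has {D} and room 2 has {B, E, A, F, D, G}, leaving only C.
Period 3, room 4: period 3 has {B, E, C, G} and room 4 has {E, A, D, C, G}, leaving only F.
Period 5, room 4: period 5 has {D, C} and room 4 has {E, A, F, D, C, G}, leaving only B.
Period 5, room 6: period 5 has {B, D, C} and room 6 has {E, A, F, D, C}, leaving only G.
Period 2, room 6: period 2 has {E, A, F, D, C} and room 6 has {E, A, F, D, C, G}, leaving only B.
Period 2, room 1: period 2 has {B, E, A, F, D, C} and room 1 has {A, C}, leaving only G.
Period 3, room 1: period 3 has {B, E, F, C, G} and room 1 has {A, C, G}, leaving only D.
Period 3, room 3: period 3 has {B, E, F, D, C, G} and room 3 has {B, F, C, G}, leaving only A.
Period 5, room 3: period 5 has {B, D, C, G} and room 3 has {B, A, F, C, G}, leaving only E.
Period 5, room 1: period 5 has {B, E, D, C, G} and room 1 has {A, D, C, G}, leaving only F.
Period 5, room 5: period 5 has {B, E, F, D, C, G} and room 5 has {B, F, D, C, G}, leaving only A.
So period 5 reads: F C E B A G D.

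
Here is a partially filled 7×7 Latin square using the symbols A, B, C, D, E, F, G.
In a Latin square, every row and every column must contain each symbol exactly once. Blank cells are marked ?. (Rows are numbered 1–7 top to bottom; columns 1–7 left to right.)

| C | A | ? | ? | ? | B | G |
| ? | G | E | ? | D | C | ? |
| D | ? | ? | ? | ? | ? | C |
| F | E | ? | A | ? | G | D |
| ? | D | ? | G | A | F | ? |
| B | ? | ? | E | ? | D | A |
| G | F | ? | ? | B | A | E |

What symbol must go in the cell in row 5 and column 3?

Row 2, column 1: row 2 has {C, D, E, G} and column 1 has {B, C, D, F, G}, leaving only A.
Row 3, column 2: row 3 has {C, D} and column 2 has {A, D, E, F, G}, leaving only B.
Row 3, column 4: row 3 has {B, C, D} and column 4 has {A, E, G}, leaving only F.
Row 1, column 4: row 1 has {A, B, C, G} and column 4 has {A, E, F, G}, leaving only D.
Row 1, column 3: row 1 has {A, B, C, D, G} and column 3 has {E}, leaving only F.
Row 1, column 5: row 1 has {A, B, C, D, F, G} and column 5 has {A, B, D}, leaving only E.
Row 2, column 4: row 2 has {A, C, D, E, G} and column 4 has {A, D, E, F, G}, leaving only B.
Row 2, column 7: row 2 has {A, B, C, D, E, G} and column 7 has {A, C, D, E, G}, leaving only F.
Row 3, column 5: row 3 has {B, C, D, F} and column 5 has {A, B, D, E}, leaving only G.
Row 3, column 3: row 3 has {B, C, D, F, G} and column 3 has {E, F}, leaving only A.
Row 3, column 6: row 3 has {A, B, C, D, F, G} and column 6 has {A, B, C, D, F, G}, leaving only E.
Row 4, column 5: row 4 has {A, D, E, F, G} and column 5 has {A, B, D, E, G}, leaving only C.
Row 4, column 3: row 4 has {A, C, D, E, F, G} and column 3 has {A, E, F}, leaving only B.
Row 5 already has {A, D, F, G} and column 3 already has {A, B, E, F}, so row 5, column 3 must be C.

C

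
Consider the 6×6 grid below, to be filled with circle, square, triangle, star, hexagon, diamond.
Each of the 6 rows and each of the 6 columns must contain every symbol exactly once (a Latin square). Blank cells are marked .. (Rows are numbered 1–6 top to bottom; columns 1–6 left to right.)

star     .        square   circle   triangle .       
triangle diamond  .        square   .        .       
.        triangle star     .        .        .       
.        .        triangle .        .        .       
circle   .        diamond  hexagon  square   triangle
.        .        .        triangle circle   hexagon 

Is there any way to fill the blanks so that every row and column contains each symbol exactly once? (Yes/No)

Row 6, column 3: row 6 together with column 3 already contain {circle, square, triangle, star, hexagon, diamond} — every symbol — so nothing can go there. The grid has no valid completion.

No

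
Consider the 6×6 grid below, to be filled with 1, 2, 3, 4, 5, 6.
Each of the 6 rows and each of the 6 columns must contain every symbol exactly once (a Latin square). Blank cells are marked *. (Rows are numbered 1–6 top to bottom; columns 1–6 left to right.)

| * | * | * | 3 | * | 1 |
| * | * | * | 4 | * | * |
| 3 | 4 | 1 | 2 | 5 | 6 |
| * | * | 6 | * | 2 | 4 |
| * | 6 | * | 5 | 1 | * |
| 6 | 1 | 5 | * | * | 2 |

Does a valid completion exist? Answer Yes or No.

Row 6, column 4: row 6 together with column 4 already contain {1, 2, 3, 4, 5, 6} — every symbol — so nothing can go there. The grid has no valid completion.

No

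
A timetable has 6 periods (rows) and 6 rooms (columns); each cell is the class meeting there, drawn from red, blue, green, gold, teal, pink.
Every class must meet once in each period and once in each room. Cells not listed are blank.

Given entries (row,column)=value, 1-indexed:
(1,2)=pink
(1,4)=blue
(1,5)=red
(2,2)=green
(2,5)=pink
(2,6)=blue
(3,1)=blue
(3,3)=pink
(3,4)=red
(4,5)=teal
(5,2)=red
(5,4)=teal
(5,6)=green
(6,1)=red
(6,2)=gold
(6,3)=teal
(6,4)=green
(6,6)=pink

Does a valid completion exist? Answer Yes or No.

No period or room among the givens repeats a symbol, and propagating forced cells runs into no contradiction.
One valid completion exists (for instance, gold pink green blue red teal / teal green red gold pink blue / blue teal pink red green gold / green blue gold pink teal red / pink red blue teal gold green / red gold teal green blue pink).

Yes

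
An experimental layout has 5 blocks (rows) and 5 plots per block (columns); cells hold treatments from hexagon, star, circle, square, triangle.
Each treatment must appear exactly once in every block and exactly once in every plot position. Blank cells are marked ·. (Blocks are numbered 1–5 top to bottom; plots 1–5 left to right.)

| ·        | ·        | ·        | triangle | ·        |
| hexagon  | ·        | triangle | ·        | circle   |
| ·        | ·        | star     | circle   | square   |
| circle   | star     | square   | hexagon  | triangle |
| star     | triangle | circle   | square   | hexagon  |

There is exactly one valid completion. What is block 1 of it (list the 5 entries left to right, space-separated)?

square circle hexagon triangle star

Block 1, plot 1: block 1 has {triangle} and plot 1 has {hexagon, star, circle}, leaving only square.
Block 1, plot 3: block 1 has {square, triangle} and plot 3 has {star, circle, square, triangle}, leaving only hexagon.
Block 1, plot 2: block 1 has {hexagon, square, triangle} and plot 2 has {star, triangle}, leaving only circle.
Block 1, plot 5: block 1 has {hexagon, circle, square, triangle} and plot 5 has {hexagon, circle, square, triangle}, leaving only star.
So block 1 reads: square circle hexagon triangle star.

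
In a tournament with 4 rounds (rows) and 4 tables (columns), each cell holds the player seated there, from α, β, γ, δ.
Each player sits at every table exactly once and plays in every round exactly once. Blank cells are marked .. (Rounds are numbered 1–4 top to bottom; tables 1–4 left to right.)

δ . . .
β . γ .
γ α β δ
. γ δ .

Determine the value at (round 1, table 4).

γ

Round 1, table 2: round 1 has {δ} and table 2 has {α, γ}, leaving only β.
Round 1, table 3: round 1 has {β, δ} and table 3 has {β, γ, δ}, leaving only α.
Round 1 already has {α, β, δ} and table 4 already has {δ}, so round 1, table 4 must be γ.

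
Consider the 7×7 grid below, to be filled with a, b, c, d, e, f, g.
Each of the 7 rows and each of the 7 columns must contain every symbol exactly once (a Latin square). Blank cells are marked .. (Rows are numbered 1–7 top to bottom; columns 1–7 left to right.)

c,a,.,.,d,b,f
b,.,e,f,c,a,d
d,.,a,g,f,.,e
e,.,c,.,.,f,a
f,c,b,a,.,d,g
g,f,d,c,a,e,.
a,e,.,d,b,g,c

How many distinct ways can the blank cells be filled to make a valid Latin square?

Row 1, column 3: eliminating its row and column leaves {g}.
Row 1, column 4: eliminating its row and column leaves {e}.
Row 2, column 2: eliminating its row and column leaves {g}.
Row 3, column 2: eliminating its row and column leaves {b}.
Row 3, column 6: eliminating its row and column leaves {c}.
Row 4, column 2: eliminating its row and column leaves {b, d, g}.
Row 4, column 4: eliminating its row and column leaves {b}.
Row 4, column 5: eliminating its row and column leaves {g}.
Row 5, column 5: eliminating its row and column leaves {e}.
Row 6, column 7: eliminating its row and column leaves {b}.
Row 7, column 3: eliminating its row and column leaves {f}.
Only one assignment across all blanks avoids any row or column repeat, giving 1 completion.

1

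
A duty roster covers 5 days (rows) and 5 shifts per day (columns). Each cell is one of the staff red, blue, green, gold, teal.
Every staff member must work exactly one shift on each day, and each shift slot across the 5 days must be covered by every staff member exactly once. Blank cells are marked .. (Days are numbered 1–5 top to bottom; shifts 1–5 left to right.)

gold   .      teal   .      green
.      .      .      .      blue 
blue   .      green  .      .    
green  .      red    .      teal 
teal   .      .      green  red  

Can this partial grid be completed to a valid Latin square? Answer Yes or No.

No day or shift among the givens repeats a symbol, and propagating forced cells runs into no contradiction.
One valid completion exists (for instance, gold red teal blue green / red green gold teal blue / blue teal green red gold / green blue red gold teal / teal gold blue green red).

Yes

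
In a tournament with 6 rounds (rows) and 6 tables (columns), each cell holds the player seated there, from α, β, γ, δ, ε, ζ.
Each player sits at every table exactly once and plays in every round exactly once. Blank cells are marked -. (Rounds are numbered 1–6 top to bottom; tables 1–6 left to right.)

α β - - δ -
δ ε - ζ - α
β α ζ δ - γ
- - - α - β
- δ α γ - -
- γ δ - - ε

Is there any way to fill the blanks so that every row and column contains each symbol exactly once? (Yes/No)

No

Round 1, table 4: round 1 has {α, β, δ} and table 4 has {α, γ, δ, ζ}, so it must be ε.
Round 1, table 3: round 1 has {α, β, δ, ε} and table 3 has {α, δ, ζ}, so it must be γ.
Round 1, table 6: round 1 has {α, β, γ, δ, ε} and table 6 has {α, β, γ, ε}, so it must be ζ.
Now round 5, table 6: round 5 together with table 6 already contain {α, β, γ, δ, ε, ζ} — every symbol — so nothing can go there. The grid has no valid completion.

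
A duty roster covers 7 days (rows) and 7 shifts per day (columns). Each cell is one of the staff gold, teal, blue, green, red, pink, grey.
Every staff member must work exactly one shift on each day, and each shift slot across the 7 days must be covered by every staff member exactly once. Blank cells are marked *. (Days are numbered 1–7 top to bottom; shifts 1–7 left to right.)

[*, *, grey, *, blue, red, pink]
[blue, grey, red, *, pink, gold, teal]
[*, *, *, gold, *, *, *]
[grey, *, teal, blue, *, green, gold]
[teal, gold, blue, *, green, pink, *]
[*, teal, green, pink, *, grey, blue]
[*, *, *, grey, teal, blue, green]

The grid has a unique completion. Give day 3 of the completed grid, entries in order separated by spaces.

Day 3, shift 3: day 3 has {gold} and shift 3 has {teal, blue, green, red, grey}, leaving only pink.
Day 3, shift 6: day 3 has {gold, pink} and shift 6 has {gold, blue, green, red, pink, grey}, leaving only teal.
Day 1, shift 2: day 1 has {blue, red, pink, grey} and shift 2 has {gold, teal, grey}, leaving only green.
Day 1, shift 1: day 1 has {blue, green, red, pink, grey} and shift 1 has {teal, blue, grey}, leaving only gold.
Day 1, shift 4: day 1 has {gold, blue, green, red, pink, grey} and shift 4 has {gold, blue, pink, grey}, leaving only teal.
Day 2, shift 4: day 2 has {gold, teal, blue, red, pink, grey} and shift 4 has {gold, teal, blue, pink, grey}, leaving only green.
Day 4, shift 5: day 4 has {gold, teal, blue, green, grey} and shift 5 has {teal, blue, green, pink}, leaving only red.
Day 3, shift 5: day 3 has {gold, teal, pink} and shift 5 has {teal, blue, green, red, pink}, leaving only grey.
Day 3, shift 7: day 3 has {gold, teal, pink, grey} and shift 7 has {gold, teal, blue, green, pink}, leaving only red.
Day 3, shift 1: day 3 has {gold, teal, red, pink, grey} and shift 1 has {gold, teal, blue, grey}, leaving only green.
Day 3, shift 2: day 3 has {gold, teal, green, red, pink, grey} and shift 2 has {gold, teal, green, grey}, leaving only blue.
So day 3 reads: green blue pink gold grey teal red.

green blue pink gold grey teal red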